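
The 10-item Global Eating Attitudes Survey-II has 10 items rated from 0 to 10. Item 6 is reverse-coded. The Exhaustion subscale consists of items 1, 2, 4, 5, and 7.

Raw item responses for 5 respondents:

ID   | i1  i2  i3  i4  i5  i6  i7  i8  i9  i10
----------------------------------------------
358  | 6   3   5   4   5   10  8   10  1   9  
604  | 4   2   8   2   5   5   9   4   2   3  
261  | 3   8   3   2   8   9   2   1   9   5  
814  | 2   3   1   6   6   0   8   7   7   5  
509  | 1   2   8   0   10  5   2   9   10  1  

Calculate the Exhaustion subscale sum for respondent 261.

Respondent 261 raw: 3, 8, 3, 2, 8, 9, 2, 1, 9, 5.
Exhaustion items: 1, 2, 4, 5, 7.
Reverse-coded (reverse-coded value = 10 − response):
  item 1: 3
  item 2: 8
  item 4: 2
  item 5: 8
  item 7: 2
Sum = 3 + 8 + 2 + 8 + 2 = 23

23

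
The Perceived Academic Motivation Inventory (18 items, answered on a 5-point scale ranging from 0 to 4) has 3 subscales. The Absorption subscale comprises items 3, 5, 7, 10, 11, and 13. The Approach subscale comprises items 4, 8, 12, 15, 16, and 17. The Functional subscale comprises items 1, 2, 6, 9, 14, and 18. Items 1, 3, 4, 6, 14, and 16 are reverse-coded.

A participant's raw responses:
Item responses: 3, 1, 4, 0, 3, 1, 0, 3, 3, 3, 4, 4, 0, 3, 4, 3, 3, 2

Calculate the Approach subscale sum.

Approach items: 4, 8, 12, 15, 16, 17.
Of these, items 4 & 16 are reverse-coded; reversed = (0+4) − raw = 4 − raw.
  item 4: 4 − 0 = 4
  item 8: 3
  item 12: 4
  item 15: 4
  item 16: 4 − 3 = 1
  item 17: 3
Sum = 4 + 3 + 4 + 4 + 1 + 3 = 19

19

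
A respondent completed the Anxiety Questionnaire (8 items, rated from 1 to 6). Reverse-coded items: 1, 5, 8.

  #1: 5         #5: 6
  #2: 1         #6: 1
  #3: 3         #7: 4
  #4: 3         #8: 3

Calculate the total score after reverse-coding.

Raw sum = 26. Reverse-coded items: 1, 5, 8; their raw sum = 14.
Each reversal replaces raw with 7 − raw, changing the total by 7 − 2·raw per item.
Total = 26 + 3·7 − 2·14 = 26 + 21 − 28 = 19

19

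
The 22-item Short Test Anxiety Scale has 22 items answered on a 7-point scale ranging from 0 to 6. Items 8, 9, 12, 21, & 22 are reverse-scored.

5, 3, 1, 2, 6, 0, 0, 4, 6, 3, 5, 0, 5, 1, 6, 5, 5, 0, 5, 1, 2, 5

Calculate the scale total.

Reversing items 8, 9, 12, 21, & 22 with 6 − raw:
Total = 5 + 3 + 1 + 2 + 6 + 0 + 0 + (6−4) + (6−6) + 3 + 5 + (6−0) + 5 + 1 + 6 + 5 + 5 + 0 + 5 + 1 + (6−2) + (6−5)
      = 5 + 3 + 1 + 2 + 6 + 0 + 0 + 2 + 0 + 3 + 5 + 6 + 5 + 1 + 6 + 5 + 5 + 0 + 5 + 1 + 4 + 1 = 66

66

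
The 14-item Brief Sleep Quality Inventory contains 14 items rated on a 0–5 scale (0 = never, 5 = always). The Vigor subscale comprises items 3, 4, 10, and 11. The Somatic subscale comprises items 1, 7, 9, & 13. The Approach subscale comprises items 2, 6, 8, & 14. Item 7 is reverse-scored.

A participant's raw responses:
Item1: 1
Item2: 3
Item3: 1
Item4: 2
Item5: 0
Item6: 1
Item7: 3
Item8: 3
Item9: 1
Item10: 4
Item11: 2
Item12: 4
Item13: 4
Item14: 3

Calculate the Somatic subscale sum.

Somatic items: 1, 7, 9, 13.
Of these, item 7 is reverse-scored; reverse-coded value = 5 − response.
  item 1: 1
  item 7: 5 − 3 = 2
  item 9: 1
  item 13: 4
Sum = 1 + 2 + 1 + 4 = 8

8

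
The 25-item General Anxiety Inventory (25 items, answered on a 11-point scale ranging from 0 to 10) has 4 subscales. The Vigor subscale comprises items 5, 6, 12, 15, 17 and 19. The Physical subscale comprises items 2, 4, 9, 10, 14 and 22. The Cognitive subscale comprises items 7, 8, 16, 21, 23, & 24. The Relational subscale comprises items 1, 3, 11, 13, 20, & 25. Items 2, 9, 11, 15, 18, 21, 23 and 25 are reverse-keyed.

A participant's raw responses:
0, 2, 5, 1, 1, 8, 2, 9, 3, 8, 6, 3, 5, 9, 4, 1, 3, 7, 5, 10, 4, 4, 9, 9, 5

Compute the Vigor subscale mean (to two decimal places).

Vigor items: 5, 6, 12, 15, 17, 19.
Of these, item 15 is reverse-keyed; on a 0–10 scale, reversed = 10 − raw.
  item 5: 1
  item 6: 8
  item 12: 3
  item 15: 10 − 4 = 6
  item 17: 3
  item 19: 5
Sum = 1 + 8 + 3 + 6 + 3 + 5 = 26
Mean = 26 / 6 = 4.33

4.33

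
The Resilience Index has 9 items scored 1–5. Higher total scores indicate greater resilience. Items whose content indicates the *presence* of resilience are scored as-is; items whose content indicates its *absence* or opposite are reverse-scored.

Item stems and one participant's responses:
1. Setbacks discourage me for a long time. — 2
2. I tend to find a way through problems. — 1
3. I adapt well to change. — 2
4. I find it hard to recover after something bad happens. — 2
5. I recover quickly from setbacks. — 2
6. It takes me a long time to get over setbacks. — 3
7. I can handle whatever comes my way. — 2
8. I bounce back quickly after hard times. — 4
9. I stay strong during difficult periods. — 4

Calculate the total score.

Items 1, 4, 6 describe the absence/opposite of resilience → reverse-score.
reversed = (1+5) − raw = 6 − raw.
  item 1: 6 − 2 = 4
  item 2: 1
  item 3: 2
  item 4: 6 − 2 = 4
  item 5: 2
  item 6: 6 − 3 = 3
  item 7: 2
  item 8: 4
  item 9: 4
Total = 4 + 1 + 2 + 4 + 2 + 3 + 2 + 4 + 4 = 26

26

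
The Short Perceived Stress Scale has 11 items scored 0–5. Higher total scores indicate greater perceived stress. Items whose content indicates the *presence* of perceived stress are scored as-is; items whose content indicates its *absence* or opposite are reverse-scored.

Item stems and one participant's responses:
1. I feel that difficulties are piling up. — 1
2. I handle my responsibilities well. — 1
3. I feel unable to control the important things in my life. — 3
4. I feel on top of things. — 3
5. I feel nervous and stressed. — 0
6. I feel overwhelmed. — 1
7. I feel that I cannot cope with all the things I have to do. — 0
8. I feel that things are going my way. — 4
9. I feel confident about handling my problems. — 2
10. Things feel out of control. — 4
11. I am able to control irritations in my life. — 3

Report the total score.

Items 2, 4, 8, 9, 11 describe the absence/opposite of perceived stress → reverse-score.
reversed = (0+5) − raw = 5 − raw.
  item 1: 1
  item 2: 5 − 1 = 4
  item 3: 3
  item 4: 5 − 3 = 2
  item 5: 0
  item 6: 1
  item 7: 0
  item 8: 5 − 4 = 1
  item 9: 5 − 2 = 3
  item 10: 4
  item 11: 5 − 3 = 2
Total = 1 + 4 + 3 + 2 + 0 + 1 + 0 + 1 + 3 + 4 + 2 = 21

21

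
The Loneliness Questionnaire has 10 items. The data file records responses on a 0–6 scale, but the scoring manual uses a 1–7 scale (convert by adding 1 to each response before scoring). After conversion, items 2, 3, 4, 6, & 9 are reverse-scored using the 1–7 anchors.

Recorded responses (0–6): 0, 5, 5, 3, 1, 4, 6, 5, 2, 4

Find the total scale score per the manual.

Convert to 1–7: 1, 6, 6, 4, 2, 5, 7, 6, 3, 5
Reverse-coded (reversed = (1+7) − raw = 8 − raw):
  item 2: 8 − 6 = 2
  item 3: 8 − 6 = 2
  item 4: 8 − 4 = 4
  item 6: 8 − 5 = 3
  item 9: 8 − 3 = 5
Scored: 1, 2, 2, 4, 2, 3, 7, 6, 5, 5
Total = 37

37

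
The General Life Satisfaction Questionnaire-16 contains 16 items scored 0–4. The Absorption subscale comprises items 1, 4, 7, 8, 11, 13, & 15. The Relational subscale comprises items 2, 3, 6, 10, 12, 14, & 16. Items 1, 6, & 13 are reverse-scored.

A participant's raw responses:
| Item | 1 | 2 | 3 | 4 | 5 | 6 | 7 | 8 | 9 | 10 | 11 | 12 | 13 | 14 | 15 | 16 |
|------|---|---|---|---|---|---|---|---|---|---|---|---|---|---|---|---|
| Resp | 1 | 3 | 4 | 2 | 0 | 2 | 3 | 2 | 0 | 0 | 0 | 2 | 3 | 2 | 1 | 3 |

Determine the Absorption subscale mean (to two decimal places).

Absorption items: 1, 4, 7, 8, 11, 13, 15.
Of these, items 1 and 13 are reverse-scored; reverse-coded value = 4 − response.
  item 1: 4 − 1 = 3
  item 4: 2
  item 7: 3
  item 8: 2
  item 11: 0
  item 13: 4 − 3 = 1
  item 15: 1
Sum = 3 + 2 + 3 + 2 + 0 + 1 + 1 = 12
Mean = 12 / 7 = 1.71

1.71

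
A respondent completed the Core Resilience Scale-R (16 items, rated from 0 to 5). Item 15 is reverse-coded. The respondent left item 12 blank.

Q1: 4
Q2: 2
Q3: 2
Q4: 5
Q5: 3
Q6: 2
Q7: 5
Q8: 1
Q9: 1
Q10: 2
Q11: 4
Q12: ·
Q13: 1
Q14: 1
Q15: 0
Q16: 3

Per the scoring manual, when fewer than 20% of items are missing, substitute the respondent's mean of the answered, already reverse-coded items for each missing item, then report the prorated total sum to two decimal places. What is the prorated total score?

Reverse-coded (reversed = (0+5) − raw = 5 − raw):
  item 15: 5 − 0 = 5
Completed scored items (15 of 16): 4, 2, 2, 5, 3, 2, 5, 1, 1, 2, 4, 1, 1, 5, 3; sum = 41.
Person mean = 41 / 15 ≈ 2.7333
Prorated total = (41 / 15) × 16 = 43.73 (to 2 dp)

43.73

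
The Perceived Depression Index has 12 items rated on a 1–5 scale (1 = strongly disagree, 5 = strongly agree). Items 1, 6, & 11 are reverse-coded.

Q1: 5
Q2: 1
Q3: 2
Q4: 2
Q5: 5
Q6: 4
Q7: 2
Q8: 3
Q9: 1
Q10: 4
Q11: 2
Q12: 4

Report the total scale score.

31

Apply reverse scoring (reversed = (1+5) − raw = 6 − raw):
  item 1: 6 − 5 = 1
  item 6: 6 − 4 = 2
  item 11: 6 − 2 = 4
Scored responses: 1, 1, 2, 2, 5, 2, 2, 3, 1, 4, 4, 4
Total = 1 + 1 + 2 + 2 + 5 + 2 + 2 + 3 + 1 + 4 + 4 + 4 = 31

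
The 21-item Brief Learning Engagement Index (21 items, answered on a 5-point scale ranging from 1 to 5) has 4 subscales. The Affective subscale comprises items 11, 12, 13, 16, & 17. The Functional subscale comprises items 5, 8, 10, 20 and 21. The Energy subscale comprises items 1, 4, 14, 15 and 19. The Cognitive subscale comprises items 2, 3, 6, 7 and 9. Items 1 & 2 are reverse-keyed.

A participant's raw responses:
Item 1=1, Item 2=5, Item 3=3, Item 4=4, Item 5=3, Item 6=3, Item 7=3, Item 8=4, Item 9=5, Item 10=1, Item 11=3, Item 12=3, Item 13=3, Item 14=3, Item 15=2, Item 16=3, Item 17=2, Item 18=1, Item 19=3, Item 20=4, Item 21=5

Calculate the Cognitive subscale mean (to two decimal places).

Cognitive items: 2, 3, 6, 7, 9.
Of these, item 2 is reverse-keyed; reversed = (1+5) − raw = 6 − raw.
  item 2: 6 − 5 = 1
  item 3: 3
  item 6: 3
  item 7: 3
  item 9: 5
Sum = 1 + 3 + 3 + 3 + 5 = 15
Mean = 15 / 5 = 3.00

3.00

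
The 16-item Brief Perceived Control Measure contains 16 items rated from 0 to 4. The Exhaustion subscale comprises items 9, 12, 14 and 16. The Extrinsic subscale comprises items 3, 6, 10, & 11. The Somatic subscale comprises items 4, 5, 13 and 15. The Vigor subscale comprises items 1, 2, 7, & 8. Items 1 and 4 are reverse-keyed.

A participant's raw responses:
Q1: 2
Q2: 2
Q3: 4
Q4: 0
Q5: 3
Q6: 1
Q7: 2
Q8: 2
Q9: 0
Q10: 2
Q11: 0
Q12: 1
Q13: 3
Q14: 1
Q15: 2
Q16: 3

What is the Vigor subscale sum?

Vigor items: 1, 2, 7, 8.
Of these, item 1 is reverse-keyed; reverse-coded value = 4 − response.
  item 1: 4 − 2 = 2
  item 2: 2
  item 7: 2
  item 8: 2
Sum = 2 + 2 + 2 + 2 = 8

8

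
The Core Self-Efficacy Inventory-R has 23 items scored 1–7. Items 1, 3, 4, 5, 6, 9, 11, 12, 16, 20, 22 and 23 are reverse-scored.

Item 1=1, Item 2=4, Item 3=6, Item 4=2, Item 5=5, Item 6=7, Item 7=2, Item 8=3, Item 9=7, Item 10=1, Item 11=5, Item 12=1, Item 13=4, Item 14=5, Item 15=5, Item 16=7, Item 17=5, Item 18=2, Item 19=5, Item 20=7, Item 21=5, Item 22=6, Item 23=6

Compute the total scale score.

Reversing items 1, 3, 4, 5, 6, 9, 11, 12, 16, 20, 22 and 23 with 8 − raw:
Total = (8−1) + 4 + (8−6) + (8−2) + (8−5) + (8−7) + 2 + 3 + (8−7) + 1 + (8−5) + (8−1) + 4 + 5 + 5 + (8−7) + 5 + 2 + 5 + (8−7) + 5 + (8−6) + (8−6)
      = 7 + 4 + 2 + 6 + 3 + 1 + 2 + 3 + 1 + 1 + 3 + 7 + 4 + 5 + 5 + 1 + 5 + 2 + 5 + 1 + 5 + 2 + 2 = 77

77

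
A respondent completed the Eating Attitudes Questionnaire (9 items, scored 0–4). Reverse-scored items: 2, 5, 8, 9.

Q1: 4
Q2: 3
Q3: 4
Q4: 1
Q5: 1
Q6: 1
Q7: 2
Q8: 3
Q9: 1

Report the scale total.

20

Reversing items 2, 5, 8, & 9 with 4 − raw:
Total = 4 + (4−3) + 4 + 1 + (4−1) + 1 + 2 + (4−3) + (4−1)
      = 4 + 1 + 4 + 1 + 3 + 1 + 2 + 1 + 3 = 20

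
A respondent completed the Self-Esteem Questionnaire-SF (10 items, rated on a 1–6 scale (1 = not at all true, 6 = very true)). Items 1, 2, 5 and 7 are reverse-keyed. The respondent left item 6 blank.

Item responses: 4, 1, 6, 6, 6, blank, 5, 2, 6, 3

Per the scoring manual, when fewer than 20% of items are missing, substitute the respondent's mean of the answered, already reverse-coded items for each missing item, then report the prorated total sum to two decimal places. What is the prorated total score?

38.89

Reverse-coded (on a 1–6 scale, reversed = 7 − raw):
  item 1: 7 − 4 = 3
  item 2: 7 − 1 = 6
  item 5: 7 − 6 = 1
  item 7: 7 − 5 = 2
Completed scored items (9 of 10): 3, 6, 6, 6, 1, 2, 2, 6, 3; sum = 35.
Person mean = 35 / 9 ≈ 3.8889
Prorated total = (35 / 9) × 10 = 38.89 (to 2 dp)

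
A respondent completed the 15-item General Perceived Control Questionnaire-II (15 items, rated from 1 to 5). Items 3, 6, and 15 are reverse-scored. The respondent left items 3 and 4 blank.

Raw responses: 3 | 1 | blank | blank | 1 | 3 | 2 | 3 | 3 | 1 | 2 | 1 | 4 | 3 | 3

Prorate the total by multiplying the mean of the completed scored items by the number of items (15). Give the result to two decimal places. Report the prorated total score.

Reverse-coded (reversed = (1+5) − raw = 6 − raw):
  item 6: 6 − 3 = 3
  item 15: 6 − 3 = 3
Completed scored items (13 of 15): 3, 1, 1, 3, 2, 3, 3, 1, 2, 1, 4, 3, 3; sum = 30.
Person mean = 30 / 13 ≈ 2.3077
Prorated total = (30 / 13) × 15 = 34.62 (to 2 dp)

34.62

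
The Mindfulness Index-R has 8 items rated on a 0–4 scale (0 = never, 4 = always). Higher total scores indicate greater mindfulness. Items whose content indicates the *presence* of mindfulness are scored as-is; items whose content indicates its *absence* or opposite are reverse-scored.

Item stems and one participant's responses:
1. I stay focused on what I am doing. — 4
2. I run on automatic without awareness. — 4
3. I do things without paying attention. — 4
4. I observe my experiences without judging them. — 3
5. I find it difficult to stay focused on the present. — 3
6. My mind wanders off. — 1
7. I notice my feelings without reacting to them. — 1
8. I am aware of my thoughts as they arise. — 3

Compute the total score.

Items 2, 3, 5, 6 describe the absence/opposite of mindfulness → reverse-score.
reversed = (0+4) − raw = 4 − raw.
  item 1: 4
  item 2: 4 − 4 = 0
  item 3: 4 − 4 = 0
  item 4: 3
  item 5: 4 − 3 = 1
  item 6: 4 − 1 = 3
  item 7: 1
  item 8: 3
Total = 4 + 0 + 0 + 3 + 1 + 3 + 1 + 3 = 15

15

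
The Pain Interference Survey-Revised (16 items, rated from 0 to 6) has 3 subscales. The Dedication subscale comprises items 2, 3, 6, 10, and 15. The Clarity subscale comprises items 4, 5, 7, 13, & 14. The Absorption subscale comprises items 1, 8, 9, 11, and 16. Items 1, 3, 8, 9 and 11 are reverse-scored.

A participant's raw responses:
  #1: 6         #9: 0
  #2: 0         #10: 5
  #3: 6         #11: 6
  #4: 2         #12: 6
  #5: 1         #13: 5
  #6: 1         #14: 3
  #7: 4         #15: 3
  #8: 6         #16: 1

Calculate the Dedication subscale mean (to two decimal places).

1.80

Dedication items: 2, 3, 6, 10, 15.
Of these, item 3 is reverse-scored; on a 0–6 scale, reversed = 6 − raw.
  item 2: 0
  item 3: 6 − 6 = 0
  item 6: 1
  item 10: 5
  item 15: 3
Sum = 0 + 0 + 1 + 5 + 3 = 9
Mean = 9 / 5 = 1.80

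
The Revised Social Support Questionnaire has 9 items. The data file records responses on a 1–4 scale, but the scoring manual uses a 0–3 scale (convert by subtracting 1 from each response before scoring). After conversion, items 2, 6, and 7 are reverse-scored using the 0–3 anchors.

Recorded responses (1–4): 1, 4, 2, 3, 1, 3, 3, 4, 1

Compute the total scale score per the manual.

8

Convert to 0–3: 0, 3, 1, 2, 0, 2, 2, 3, 0
Reverse-coded (on a 0–3 scale, reversed = 3 − raw):
  item 2: 3 − 3 = 0
  item 6: 3 − 2 = 1
  item 7: 3 − 2 = 1
Scored: 0, 0, 1, 2, 0, 1, 1, 3, 0
Total = 8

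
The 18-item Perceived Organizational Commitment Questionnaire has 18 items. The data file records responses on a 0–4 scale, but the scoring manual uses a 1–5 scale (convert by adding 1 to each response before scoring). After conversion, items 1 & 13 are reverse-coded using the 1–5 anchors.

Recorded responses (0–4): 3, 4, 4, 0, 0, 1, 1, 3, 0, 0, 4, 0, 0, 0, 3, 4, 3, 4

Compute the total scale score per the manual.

Convert to 1–5: 4, 5, 5, 1, 1, 2, 2, 4, 1, 1, 5, 1, 1, 1, 4, 5, 4, 5
Reverse-coded (reversed = (1+5) − raw = 6 − raw):
  item 1: 6 − 4 = 2
  item 13: 6 − 1 = 5
Scored: 2, 5, 5, 1, 1, 2, 2, 4, 1, 1, 5, 1, 5, 1, 4, 5, 4, 5
Total = 54

54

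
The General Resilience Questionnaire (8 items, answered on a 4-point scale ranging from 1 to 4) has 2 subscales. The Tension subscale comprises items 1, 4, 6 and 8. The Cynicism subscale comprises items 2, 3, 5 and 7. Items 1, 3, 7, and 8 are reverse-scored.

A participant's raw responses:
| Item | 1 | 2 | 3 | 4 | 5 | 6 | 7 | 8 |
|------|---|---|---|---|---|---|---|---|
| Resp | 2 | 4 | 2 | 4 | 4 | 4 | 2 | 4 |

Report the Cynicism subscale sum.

14

Cynicism items: 2, 3, 5, 7.
Of these, items 3 and 7 are reverse-scored; reverse-coded value = 5 − response.
  item 2: 4
  item 3: 5 − 2 = 3
  item 5: 4
  item 7: 5 − 2 = 3
Sum = 4 + 3 + 4 + 3 = 14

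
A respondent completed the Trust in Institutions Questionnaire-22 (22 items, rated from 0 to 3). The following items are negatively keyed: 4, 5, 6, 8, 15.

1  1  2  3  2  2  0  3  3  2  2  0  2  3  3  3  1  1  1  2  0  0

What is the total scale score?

26

Reverse-coded items (reversed = (0+3) − raw = 3 − raw):
  item 4: 3 − 3 = 0
  item 5: 3 − 2 = 1
  item 6: 3 − 2 = 1
  item 8: 3 − 3 = 0
  item 15: 3 − 3 = 0
Scored items: 1, 1, 2, 0, 1, 1, 0, 0, 3, 2, 2, 0, 2, 3, 0, 3, 1, 1, 1, 2, 0, 0
Total = 1 + 1 + 2 + 0 + 1 + 1 + 0 + 0 + 3 + 2 + 2 + 0 + 2 + 3 + 0 + 3 + 1 + 1 + 1 + 2 + 0 + 0 = 26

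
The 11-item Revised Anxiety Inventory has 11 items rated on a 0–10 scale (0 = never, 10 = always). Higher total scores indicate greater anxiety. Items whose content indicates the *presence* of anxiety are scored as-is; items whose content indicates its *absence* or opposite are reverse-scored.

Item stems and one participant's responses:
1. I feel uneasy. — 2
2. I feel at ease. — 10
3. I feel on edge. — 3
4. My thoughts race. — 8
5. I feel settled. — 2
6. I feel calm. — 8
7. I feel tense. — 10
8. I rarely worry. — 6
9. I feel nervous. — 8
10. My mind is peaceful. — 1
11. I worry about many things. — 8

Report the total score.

62

Items 2, 5, 6, 8, 10 describe the absence/opposite of anxiety → reverse-score.
reverse-coded value = 10 − response.
  item 1: 2
  item 2: 10 − 10 = 0
  item 3: 3
  item 4: 8
  item 5: 10 − 2 = 8
  item 6: 10 − 8 = 2
  item 7: 10
  item 8: 10 − 6 = 4
  item 9: 8
  item 10: 10 − 1 = 9
  item 11: 8
Total = 2 + 0 + 3 + 8 + 8 + 2 + 10 + 4 + 8 + 9 + 8 = 62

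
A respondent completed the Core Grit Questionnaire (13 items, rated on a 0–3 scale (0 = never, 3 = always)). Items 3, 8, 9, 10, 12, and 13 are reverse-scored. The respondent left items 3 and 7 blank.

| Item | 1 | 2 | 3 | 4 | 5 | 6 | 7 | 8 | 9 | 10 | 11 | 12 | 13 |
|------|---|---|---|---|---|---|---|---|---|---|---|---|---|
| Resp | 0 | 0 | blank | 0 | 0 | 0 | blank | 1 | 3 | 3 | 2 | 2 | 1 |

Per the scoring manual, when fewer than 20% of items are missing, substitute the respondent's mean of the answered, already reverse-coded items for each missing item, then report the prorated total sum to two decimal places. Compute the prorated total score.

Reverse-coded (on a 0–3 scale, reversed = 3 − raw):
  item 8: 3 − 1 = 2
  item 9: 3 − 3 = 0
  item 10: 3 − 3 = 0
  item 12: 3 − 2 = 1
  item 13: 3 − 1 = 2
Completed scored items (11 of 13): 0, 0, 0, 0, 0, 2, 0, 0, 2, 1, 2; sum = 7.
Person mean = 7 / 11 ≈ 0.6364
Prorated total = (7 / 11) × 13 = 8.27 (to 2 dp)

8.27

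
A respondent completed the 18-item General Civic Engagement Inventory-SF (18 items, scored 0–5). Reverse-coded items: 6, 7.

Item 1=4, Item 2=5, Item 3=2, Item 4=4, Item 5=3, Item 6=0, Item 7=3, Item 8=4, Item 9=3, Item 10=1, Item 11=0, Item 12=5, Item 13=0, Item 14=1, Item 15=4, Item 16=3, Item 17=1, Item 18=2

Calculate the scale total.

49

Apply reverse scoring (on a 0–5 scale, reversed = 5 − raw):
  item 6: 5 − 0 = 5
  item 7: 5 − 3 = 2
After reverse-coding: 4, 5, 2, 4, 3, 5, 2, 4, 3, 1, 0, 5, 0, 1, 4, 3, 1, 2
Total = 4 + 5 + 2 + 4 + 3 + 5 + 2 + 4 + 3 + 1 + 0 + 5 + 0 + 1 + 4 + 3 + 1 + 2 = 49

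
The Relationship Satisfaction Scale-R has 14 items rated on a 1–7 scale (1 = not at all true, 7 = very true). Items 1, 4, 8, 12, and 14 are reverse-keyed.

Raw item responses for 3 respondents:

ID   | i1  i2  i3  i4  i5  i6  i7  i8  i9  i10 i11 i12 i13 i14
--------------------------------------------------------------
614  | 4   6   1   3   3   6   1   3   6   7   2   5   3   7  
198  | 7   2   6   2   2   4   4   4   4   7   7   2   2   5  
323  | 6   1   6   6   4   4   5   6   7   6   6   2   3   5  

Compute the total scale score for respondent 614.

53

Respondent 614 raw: 4, 6, 1, 3, 3, 6, 1, 3, 6, 7, 2, 5, 3, 7.
Reverse-coded (reverse-coded value = 8 − response):
  item 1: 8 − 4 = 4
  item 2: 6
  item 3: 1
  item 4: 8 − 3 = 5
  item 5: 3
  item 6: 6
  item 7: 1
  item 8: 8 − 3 = 5
  item 9: 6
  item 10: 7
  item 11: 2
  item 12: 8 − 5 = 3
  item 13: 3
  item 14: 8 − 7 = 1
Sum = 4 + 6 + 1 + 5 + 3 + 6 + 1 + 5 + 6 + 7 + 2 + 3 + 3 + 1 = 53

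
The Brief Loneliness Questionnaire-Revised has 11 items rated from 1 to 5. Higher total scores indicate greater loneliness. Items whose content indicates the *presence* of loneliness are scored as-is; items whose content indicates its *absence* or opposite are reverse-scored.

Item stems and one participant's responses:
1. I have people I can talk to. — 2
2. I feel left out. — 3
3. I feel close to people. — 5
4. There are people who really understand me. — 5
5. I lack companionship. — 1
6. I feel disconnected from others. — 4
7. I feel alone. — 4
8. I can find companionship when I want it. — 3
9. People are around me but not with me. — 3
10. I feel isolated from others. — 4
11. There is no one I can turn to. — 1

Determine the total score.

Items 1, 3, 4, 8 describe the absence/opposite of loneliness → reverse-score.
reversed = (1+5) − raw = 6 − raw.
  item 1: 6 − 2 = 4
  item 2: 3
  item 3: 6 − 5 = 1
  item 4: 6 − 5 = 1
  item 5: 1
  item 6: 4
  item 7: 4
  item 8: 6 − 3 = 3
  item 9: 3
  item 10: 4
  item 11: 1
Total = 4 + 3 + 1 + 1 + 1 + 4 + 4 + 3 + 3 + 4 + 1 = 29

29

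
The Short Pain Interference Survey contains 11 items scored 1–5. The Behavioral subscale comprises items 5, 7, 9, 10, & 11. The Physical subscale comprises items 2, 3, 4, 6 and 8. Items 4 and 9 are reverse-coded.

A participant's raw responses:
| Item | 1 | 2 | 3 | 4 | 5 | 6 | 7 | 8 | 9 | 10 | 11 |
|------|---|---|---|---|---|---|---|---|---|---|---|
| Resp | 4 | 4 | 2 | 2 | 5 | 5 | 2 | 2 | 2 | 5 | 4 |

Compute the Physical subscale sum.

17

Physical items: 2, 3, 4, 6, 8.
Of these, item 4 is reverse-coded; reversed = (1+5) − raw = 6 − raw.
  item 2: 4
  item 3: 2
  item 4: 6 − 2 = 4
  item 6: 5
  item 8: 2
Sum = 4 + 2 + 4 + 5 + 2 = 17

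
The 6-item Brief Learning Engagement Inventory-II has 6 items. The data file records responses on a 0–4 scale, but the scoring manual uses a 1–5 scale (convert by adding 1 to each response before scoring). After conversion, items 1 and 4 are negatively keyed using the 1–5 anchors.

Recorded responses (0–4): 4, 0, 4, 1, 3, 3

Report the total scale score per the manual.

19

Convert to 1–5: 5, 1, 5, 2, 4, 4
Reverse-coded (reverse-coded value = 6 − response):
  item 1: 6 − 5 = 1
  item 4: 6 − 2 = 4
Scored: 1, 1, 5, 4, 4, 4
Total = 19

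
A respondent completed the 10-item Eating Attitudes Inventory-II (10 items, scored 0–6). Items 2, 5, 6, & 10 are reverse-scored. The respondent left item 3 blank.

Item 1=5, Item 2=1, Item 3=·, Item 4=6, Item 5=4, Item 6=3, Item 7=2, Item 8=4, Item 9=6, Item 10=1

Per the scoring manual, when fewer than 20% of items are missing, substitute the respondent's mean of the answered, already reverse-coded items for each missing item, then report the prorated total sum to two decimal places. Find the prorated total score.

Reverse-coded (reversed = (0+6) − raw = 6 − raw):
  item 2: 6 − 1 = 5
  item 5: 6 − 4 = 2
  item 6: 6 − 3 = 3
  item 10: 6 − 1 = 5
Completed scored items (9 of 10): 5, 5, 6, 2, 3, 2, 4, 6, 5; sum = 38.
Person mean = 38 / 9 ≈ 4.2222
Prorated total = (38 / 9) × 10 = 42.22 (to 2 dp)

42.22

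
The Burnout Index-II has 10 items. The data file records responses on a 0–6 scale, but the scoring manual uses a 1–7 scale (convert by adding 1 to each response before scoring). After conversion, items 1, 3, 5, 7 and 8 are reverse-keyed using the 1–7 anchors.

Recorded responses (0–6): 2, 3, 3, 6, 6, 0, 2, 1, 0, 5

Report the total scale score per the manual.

40

Convert to 1–7: 3, 4, 4, 7, 7, 1, 3, 2, 1, 6
Reverse-coded (reverse-coded value = 8 − response):
  item 1: 8 − 3 = 5
  item 3: 8 − 4 = 4
  item 5: 8 − 7 = 1
  item 7: 8 − 3 = 5
  item 8: 8 − 2 = 6
Scored: 5, 4, 4, 7, 1, 1, 5, 6, 1, 6
Total = 40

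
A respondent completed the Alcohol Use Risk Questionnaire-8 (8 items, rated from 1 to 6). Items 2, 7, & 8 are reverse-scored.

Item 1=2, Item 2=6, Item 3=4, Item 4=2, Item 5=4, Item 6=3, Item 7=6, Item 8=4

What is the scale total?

20

Raw sum = 31. Reverse-scored items: 2, 7, 8; their raw sum = 16.
Each reversal replaces raw with 7 − raw, changing the total by 7 − 2·raw per item.
Total = 31 + 3·7 − 2·16 = 31 + 21 − 32 = 20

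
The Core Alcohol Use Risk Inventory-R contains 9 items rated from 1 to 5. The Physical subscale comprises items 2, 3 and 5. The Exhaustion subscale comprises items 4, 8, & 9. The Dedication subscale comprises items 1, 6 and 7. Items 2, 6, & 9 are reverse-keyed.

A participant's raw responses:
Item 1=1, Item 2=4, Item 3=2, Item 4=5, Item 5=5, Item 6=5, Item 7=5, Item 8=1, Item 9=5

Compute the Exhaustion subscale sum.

Exhaustion items: 4, 8, 9.
Of these, item 9 is reverse-keyed; reverse-coded value = 6 − response.
  item 4: 5
  item 8: 1
  item 9: 6 − 5 = 1
Sum = 5 + 1 + 1 = 7

7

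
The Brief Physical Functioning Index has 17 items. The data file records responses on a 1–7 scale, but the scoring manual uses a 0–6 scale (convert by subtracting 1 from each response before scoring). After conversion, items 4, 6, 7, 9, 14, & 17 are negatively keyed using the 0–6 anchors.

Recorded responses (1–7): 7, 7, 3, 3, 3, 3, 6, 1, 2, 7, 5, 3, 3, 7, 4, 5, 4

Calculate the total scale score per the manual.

Convert to 0–6: 6, 6, 2, 2, 2, 2, 5, 0, 1, 6, 4, 2, 2, 6, 3, 4, 3
Reverse-coded (reversed = (0+6) − raw = 6 − raw):
  item 4: 6 − 2 = 4
  item 6: 6 − 2 = 4
  item 7: 6 − 5 = 1
  item 9: 6 − 1 = 5
  item 14: 6 − 6 = 0
  item 17: 6 − 3 = 3
Scored: 6, 6, 2, 4, 2, 4, 1, 0, 5, 6, 4, 2, 2, 0, 3, 4, 3
Total = 54

54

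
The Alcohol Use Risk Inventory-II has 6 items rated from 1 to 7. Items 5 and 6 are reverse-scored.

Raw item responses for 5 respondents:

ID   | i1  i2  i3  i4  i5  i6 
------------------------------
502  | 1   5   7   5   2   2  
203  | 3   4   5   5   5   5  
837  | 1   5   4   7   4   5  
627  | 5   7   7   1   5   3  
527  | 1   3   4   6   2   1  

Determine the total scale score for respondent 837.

Respondent 837 raw: 1, 5, 4, 7, 4, 5.
Reverse-coded (reverse-coded value = 8 − response):
  item 1: 1
  item 2: 5
  item 3: 4
  item 4: 7
  item 5: 8 − 4 = 4
  item 6: 8 − 5 = 3
Sum = 1 + 5 + 4 + 7 + 4 + 3 = 24

24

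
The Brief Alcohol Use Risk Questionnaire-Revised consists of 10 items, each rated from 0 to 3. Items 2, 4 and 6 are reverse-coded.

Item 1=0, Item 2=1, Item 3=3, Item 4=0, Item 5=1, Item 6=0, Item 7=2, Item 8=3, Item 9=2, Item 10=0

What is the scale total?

Reverse-coded items use 3 − raw:
  item 2: 3 − 1 = 2
  item 4: 3 − 0 = 3
  item 6: 3 − 0 = 3
After reverse-coding: 0, 2, 3, 3, 1, 3, 2, 3, 2, 0
Total = 0 + 2 + 3 + 3 + 1 + 3 + 2 + 3 + 2 + 0 = 19

19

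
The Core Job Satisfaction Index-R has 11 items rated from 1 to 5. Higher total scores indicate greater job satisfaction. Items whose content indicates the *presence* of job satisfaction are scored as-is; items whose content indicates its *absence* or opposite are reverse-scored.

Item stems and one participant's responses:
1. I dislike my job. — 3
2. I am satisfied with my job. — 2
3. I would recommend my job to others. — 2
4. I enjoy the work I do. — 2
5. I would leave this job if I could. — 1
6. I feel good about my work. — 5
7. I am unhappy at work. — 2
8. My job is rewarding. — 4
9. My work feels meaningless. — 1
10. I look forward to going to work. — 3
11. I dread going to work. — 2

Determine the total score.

Items 1, 5, 7, 9, 11 describe the absence/opposite of job satisfaction → reverse-score.
reversed = (1+5) − raw = 6 − raw.
  item 1: 6 − 3 = 3
  item 2: 2
  item 3: 2
  item 4: 2
  item 5: 6 − 1 = 5
  item 6: 5
  item 7: 6 − 2 = 4
  item 8: 4
  item 9: 6 − 1 = 5
  item 10: 3
  item 11: 6 − 2 = 4
Total = 3 + 2 + 2 + 2 + 5 + 5 + 4 + 4 + 5 + 3 + 4 = 39

39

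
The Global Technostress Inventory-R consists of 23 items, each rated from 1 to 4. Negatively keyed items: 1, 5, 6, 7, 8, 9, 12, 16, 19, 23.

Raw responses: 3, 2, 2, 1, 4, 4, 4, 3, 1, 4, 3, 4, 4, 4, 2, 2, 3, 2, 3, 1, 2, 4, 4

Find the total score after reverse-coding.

52

Negatively keyed items use 5 − raw:
  item 1: 5 − 3 = 2
  item 5: 5 − 4 = 1
  item 6: 5 − 4 = 1
  item 7: 5 − 4 = 1
  item 8: 5 − 3 = 2
  item 9: 5 − 1 = 4
  item 12: 5 − 4 = 1
  item 16: 5 − 2 = 3
  item 19: 5 − 3 = 2
  item 23: 5 − 4 = 1
Scored responses: 2, 2, 2, 1, 1, 1, 1, 2, 4, 4, 3, 1, 4, 4, 2, 3, 3, 2, 2, 1, 2, 4, 1
Total = 2 + 2 + 2 + 1 + 1 + 1 + 1 + 2 + 4 + 4 + 3 + 1 + 4 + 4 + 2 + 3 + 3 + 2 + 2 + 1 + 2 + 4 + 1 = 52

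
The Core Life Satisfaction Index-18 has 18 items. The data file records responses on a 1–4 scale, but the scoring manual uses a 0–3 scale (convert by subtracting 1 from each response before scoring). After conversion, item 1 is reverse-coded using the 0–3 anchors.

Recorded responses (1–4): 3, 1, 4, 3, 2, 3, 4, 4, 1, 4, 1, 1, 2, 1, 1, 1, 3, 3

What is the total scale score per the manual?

23

Convert to 0–3: 2, 0, 3, 2, 1, 2, 3, 3, 0, 3, 0, 0, 1, 0, 0, 0, 2, 2
Reverse-coded (on a 0–3 scale, reversed = 3 − raw):
  item 1: 3 − 2 = 1
Scored: 1, 0, 3, 2, 1, 2, 3, 3, 0, 3, 0, 0, 1, 0, 0, 0, 2, 2
Total = 23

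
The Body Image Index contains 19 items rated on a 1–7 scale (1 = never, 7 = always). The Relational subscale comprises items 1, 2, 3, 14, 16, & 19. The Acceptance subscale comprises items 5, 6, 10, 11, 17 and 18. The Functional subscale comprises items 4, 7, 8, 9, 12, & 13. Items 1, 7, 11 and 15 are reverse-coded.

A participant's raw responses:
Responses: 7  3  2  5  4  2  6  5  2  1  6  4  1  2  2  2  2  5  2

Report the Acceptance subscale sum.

16

Acceptance items: 5, 6, 10, 11, 17, 18.
Of these, item 11 is reverse-coded; reversed = (1+7) − raw = 8 − raw.
  item 5: 4
  item 6: 2
  item 10: 1
  item 11: 8 − 6 = 2
  item 17: 2
  item 18: 5
Sum = 4 + 2 + 1 + 2 + 2 + 5 = 16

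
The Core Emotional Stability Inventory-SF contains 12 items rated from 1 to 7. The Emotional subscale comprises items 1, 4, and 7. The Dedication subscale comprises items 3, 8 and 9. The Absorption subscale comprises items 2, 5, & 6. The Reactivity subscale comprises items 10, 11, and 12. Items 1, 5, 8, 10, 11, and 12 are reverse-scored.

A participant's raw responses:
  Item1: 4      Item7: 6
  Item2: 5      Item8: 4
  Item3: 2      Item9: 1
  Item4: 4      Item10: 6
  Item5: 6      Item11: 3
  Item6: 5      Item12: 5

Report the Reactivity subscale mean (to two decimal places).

3.33

Reactivity items: 10, 11, 12.
Of these, items 10, 11, and 12 are reverse-scored; on a 1–7 scale, reversed = 8 − raw.
  item 10: 8 − 6 = 2
  item 11: 8 − 3 = 5
  item 12: 8 − 5 = 3
Sum = 2 + 5 + 3 = 10
Mean = 10 / 3 = 3.33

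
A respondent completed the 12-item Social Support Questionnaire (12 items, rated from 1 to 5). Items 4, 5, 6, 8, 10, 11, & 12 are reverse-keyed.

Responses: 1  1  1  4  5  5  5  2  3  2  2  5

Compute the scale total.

Raw sum = 36. Reverse-keyed items: 4, 5, 6, 8, 10, 11, 12; their raw sum = 25.
Each reversal replaces raw with 6 − raw, changing the total by 6 − 2·raw per item.
Total = 36 + 7·6 − 2·25 = 36 + 42 − 50 = 28

28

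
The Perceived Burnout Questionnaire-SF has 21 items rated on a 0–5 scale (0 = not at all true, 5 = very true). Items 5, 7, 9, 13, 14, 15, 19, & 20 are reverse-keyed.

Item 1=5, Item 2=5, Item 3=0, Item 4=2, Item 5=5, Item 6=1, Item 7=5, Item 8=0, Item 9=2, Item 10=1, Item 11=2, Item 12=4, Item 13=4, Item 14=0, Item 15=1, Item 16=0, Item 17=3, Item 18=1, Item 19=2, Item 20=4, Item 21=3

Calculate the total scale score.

44

Raw sum = 50. Reverse-keyed items: 5, 7, 9, 13, 14, 15, 19, 20; their raw sum = 23.
Each reversal replaces raw with 5 − raw, changing the total by 5 − 2·raw per item.
Total = 50 + 8·5 − 2·23 = 50 + 40 − 46 = 44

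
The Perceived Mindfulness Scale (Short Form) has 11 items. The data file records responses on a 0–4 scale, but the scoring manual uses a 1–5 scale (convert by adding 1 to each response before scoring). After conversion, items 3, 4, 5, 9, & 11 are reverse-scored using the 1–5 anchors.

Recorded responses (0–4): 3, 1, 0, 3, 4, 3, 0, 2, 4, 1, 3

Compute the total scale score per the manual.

Convert to 1–5: 4, 2, 1, 4, 5, 4, 1, 3, 5, 2, 4
Reverse-coded (on a 1–5 scale, reversed = 6 − raw):
  item 3: 6 − 1 = 5
  item 4: 6 − 4 = 2
  item 5: 6 − 5 = 1
  item 9: 6 − 5 = 1
  item 11: 6 − 4 = 2
Scored: 4, 2, 5, 2, 1, 4, 1, 3, 1, 2, 2
Total = 27

27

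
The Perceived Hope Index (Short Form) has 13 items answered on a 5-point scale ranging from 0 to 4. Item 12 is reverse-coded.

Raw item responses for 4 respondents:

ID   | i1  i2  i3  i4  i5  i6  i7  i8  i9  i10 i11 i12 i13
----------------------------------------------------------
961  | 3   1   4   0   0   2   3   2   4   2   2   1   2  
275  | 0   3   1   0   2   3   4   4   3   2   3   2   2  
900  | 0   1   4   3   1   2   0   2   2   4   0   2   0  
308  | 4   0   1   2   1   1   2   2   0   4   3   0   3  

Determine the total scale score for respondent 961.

28

Respondent 961 raw: 3, 1, 4, 0, 0, 2, 3, 2, 4, 2, 2, 1, 2.
Reverse-coded (reverse-coded value = 4 − response):
  item 1: 3
  item 2: 1
  item 3: 4
  item 4: 0
  item 5: 0
  item 6: 2
  item 7: 3
  item 8: 2
  item 9: 4
  item 10: 2
  item 11: 2
  item 12: 4 − 1 = 3
  item 13: 2
Sum = 3 + 1 + 4 + 0 + 0 + 2 + 3 + 2 + 4 + 2 + 2 + 3 + 2 = 28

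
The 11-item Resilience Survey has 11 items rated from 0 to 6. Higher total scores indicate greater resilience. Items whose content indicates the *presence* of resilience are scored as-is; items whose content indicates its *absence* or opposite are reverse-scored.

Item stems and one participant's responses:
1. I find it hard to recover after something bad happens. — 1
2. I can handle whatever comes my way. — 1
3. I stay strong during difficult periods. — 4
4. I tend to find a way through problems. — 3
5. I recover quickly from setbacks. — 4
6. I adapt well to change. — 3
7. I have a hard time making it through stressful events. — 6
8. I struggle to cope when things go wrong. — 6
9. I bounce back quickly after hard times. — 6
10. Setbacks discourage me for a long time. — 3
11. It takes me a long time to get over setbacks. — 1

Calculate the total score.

Items 1, 7, 8, 10, 11 describe the absence/opposite of resilience → reverse-score.
reverse-coded value = 6 − response.
  item 1: 6 − 1 = 5
  item 2: 1
  item 3: 4
  item 4: 3
  item 5: 4
  item 6: 3
  item 7: 6 − 6 = 0
  item 8: 6 − 6 = 0
  item 9: 6
  item 10: 6 − 3 = 3
  item 11: 6 − 1 = 5
Total = 5 + 1 + 4 + 3 + 4 + 3 + 0 + 0 + 6 + 3 + 5 = 34

34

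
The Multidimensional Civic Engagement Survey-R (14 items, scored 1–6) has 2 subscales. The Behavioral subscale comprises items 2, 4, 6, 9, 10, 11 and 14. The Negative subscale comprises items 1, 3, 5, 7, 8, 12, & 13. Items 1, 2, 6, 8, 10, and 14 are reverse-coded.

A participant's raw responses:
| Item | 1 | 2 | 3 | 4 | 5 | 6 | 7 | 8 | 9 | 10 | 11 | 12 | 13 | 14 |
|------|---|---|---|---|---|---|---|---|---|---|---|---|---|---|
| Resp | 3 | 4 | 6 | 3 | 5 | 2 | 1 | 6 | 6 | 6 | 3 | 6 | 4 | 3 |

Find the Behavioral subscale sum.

Behavioral items: 2, 4, 6, 9, 10, 11, 14.
Of these, items 2, 6, 10, and 14 are reverse-coded; on a 1–6 scale, reversed = 7 − raw.
  item 2: 7 − 4 = 3
  item 4: 3
  item 6: 7 − 2 = 5
  item 9: 6
  item 10: 7 − 6 = 1
  item 11: 3
  item 14: 7 − 3 = 4
Sum = 3 + 3 + 5 + 6 + 1 + 3 + 4 = 25

25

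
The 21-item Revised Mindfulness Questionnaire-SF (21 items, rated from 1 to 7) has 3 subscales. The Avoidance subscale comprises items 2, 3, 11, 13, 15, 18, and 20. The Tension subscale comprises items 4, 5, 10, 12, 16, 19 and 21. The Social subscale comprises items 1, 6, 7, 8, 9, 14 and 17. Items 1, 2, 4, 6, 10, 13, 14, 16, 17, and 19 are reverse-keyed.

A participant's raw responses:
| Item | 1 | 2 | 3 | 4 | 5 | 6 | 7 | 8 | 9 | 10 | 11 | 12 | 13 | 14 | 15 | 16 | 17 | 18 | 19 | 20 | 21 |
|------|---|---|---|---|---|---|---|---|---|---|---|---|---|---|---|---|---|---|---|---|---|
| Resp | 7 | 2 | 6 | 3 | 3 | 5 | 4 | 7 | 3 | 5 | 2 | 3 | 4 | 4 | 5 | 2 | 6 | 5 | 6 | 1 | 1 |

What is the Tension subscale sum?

23

Tension items: 4, 5, 10, 12, 16, 19, 21.
Of these, items 4, 10, 16 and 19 are reverse-keyed; on a 1–7 scale, reversed = 8 − raw.
  item 4: 8 − 3 = 5
  item 5: 3
  item 10: 8 − 5 = 3
  item 12: 3
  item 16: 8 − 2 = 6
  item 19: 8 − 6 = 2
  item 21: 1
Sum = 5 + 3 + 3 + 3 + 6 + 2 + 1 = 23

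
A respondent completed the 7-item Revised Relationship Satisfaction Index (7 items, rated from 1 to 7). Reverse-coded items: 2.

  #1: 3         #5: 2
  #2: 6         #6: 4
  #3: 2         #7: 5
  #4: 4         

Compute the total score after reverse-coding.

Reverse-coded items (reversed = (1+7) − raw = 8 − raw):
  item 2: 8 − 6 = 2
Scored responses: 3, 2, 2, 4, 2, 4, 5
Total = 3 + 2 + 2 + 4 + 2 + 4 + 5 = 22

22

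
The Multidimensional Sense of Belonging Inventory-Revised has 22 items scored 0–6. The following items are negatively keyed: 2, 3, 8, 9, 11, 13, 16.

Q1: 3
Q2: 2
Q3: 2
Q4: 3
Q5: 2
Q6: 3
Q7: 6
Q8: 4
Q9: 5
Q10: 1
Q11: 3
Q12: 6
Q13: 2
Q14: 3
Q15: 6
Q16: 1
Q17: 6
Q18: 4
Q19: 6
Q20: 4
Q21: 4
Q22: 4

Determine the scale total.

84

Reversing items 2, 3, 8, 9, 11, 13 and 16 with 6 − raw:
Total = 3 + (6−2) + (6−2) + 3 + 2 + 3 + 6 + (6−4) + (6−5) + 1 + (6−3) + 6 + (6−2) + 3 + 6 + (6−1) + 6 + 4 + 6 + 4 + 4 + 4
      = 3 + 4 + 4 + 3 + 2 + 3 + 6 + 2 + 1 + 1 + 3 + 6 + 4 + 3 + 6 + 5 + 6 + 4 + 6 + 4 + 4 + 4 = 84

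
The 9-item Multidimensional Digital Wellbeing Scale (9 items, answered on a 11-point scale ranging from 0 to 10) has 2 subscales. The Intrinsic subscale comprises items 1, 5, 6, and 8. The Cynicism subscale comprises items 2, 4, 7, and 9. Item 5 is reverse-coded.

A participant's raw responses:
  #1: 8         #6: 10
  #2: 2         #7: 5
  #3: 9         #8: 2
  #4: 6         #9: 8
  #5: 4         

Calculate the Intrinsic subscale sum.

Intrinsic items: 1, 5, 6, 8.
Of these, item 5 is reverse-coded; on a 0–10 scale, reversed = 10 − raw.
  item 1: 8
  item 5: 10 − 4 = 6
  item 6: 10
  item 8: 2
Sum = 8 + 6 + 10 + 2 = 26

26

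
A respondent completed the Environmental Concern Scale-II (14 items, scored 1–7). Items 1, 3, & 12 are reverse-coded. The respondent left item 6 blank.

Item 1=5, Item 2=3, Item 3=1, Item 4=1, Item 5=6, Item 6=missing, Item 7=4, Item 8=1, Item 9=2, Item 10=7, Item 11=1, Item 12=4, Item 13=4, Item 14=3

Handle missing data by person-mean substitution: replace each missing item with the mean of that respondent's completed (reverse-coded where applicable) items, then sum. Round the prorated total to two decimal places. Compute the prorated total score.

49.54

Reverse-coded (on a 1–7 scale, reversed = 8 − raw):
  item 1: 8 − 5 = 3
  item 3: 8 − 1 = 7
  item 12: 8 − 4 = 4
Completed scored items (13 of 14): 3, 3, 7, 1, 6, 4, 1, 2, 7, 1, 4, 4, 3; sum = 46.
Person mean = 46 / 13 ≈ 3.5385
Prorated total = (46 / 13) × 14 = 49.54 (to 2 dp)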